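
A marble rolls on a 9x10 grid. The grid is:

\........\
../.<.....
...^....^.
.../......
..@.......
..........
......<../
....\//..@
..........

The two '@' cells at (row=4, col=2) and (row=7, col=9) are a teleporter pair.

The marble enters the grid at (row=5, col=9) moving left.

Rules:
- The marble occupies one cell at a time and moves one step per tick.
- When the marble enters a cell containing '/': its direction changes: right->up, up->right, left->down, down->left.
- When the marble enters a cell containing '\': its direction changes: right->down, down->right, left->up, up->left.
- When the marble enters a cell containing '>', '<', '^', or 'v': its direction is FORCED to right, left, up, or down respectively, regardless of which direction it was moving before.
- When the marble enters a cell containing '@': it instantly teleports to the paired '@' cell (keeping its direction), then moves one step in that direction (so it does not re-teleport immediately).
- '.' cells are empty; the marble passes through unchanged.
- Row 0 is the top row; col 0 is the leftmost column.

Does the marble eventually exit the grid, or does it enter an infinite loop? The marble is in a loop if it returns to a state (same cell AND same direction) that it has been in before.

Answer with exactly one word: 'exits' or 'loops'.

Step 1: enter (5,9), '.' pass, move left to (5,8)
Step 2: enter (5,8), '.' pass, move left to (5,7)
Step 3: enter (5,7), '.' pass, move left to (5,6)
Step 4: enter (5,6), '.' pass, move left to (5,5)
Step 5: enter (5,5), '.' pass, move left to (5,4)
Step 6: enter (5,4), '.' pass, move left to (5,3)
Step 7: enter (5,3), '.' pass, move left to (5,2)
Step 8: enter (5,2), '.' pass, move left to (5,1)
Step 9: enter (5,1), '.' pass, move left to (5,0)
Step 10: enter (5,0), '.' pass, move left to (5,-1)
Step 11: at (5,-1) — EXIT via left edge, pos 5

Answer: exits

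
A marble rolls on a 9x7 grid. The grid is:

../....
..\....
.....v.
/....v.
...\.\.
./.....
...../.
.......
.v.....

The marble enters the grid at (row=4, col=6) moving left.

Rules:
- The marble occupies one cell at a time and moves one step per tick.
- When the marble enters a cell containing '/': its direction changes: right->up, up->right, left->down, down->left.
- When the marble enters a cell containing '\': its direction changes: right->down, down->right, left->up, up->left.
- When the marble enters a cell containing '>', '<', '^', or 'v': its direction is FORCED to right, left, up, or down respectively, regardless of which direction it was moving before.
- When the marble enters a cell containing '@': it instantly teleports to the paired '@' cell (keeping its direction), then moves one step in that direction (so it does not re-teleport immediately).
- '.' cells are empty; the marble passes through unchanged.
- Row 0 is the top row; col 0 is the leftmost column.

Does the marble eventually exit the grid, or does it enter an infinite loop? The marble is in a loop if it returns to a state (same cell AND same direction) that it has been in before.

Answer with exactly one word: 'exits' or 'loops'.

Step 1: enter (4,6), '.' pass, move left to (4,5)
Step 2: enter (4,5), '\' deflects left->up, move up to (3,5)
Step 3: enter (3,5), 'v' forces up->down, move down to (4,5)
Step 4: enter (4,5), '\' deflects down->right, move right to (4,6)
Step 5: enter (4,6), '.' pass, move right to (4,7)
Step 6: at (4,7) — EXIT via right edge, pos 4

Answer: exits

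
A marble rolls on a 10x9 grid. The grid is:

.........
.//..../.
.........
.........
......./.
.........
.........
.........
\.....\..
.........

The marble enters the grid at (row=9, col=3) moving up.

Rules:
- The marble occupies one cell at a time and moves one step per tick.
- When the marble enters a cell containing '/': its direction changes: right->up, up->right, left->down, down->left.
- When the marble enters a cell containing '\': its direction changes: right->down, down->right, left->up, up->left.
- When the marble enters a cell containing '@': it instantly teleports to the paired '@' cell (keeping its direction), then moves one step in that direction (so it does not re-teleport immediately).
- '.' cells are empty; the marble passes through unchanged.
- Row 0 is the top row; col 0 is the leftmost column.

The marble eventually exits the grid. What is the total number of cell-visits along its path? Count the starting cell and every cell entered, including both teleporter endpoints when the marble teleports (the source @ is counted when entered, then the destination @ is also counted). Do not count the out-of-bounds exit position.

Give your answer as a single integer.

Step 1: enter (9,3), '.' pass, move up to (8,3)
Step 2: enter (8,3), '.' pass, move up to (7,3)
Step 3: enter (7,3), '.' pass, move up to (6,3)
Step 4: enter (6,3), '.' pass, move up to (5,3)
Step 5: enter (5,3), '.' pass, move up to (4,3)
Step 6: enter (4,3), '.' pass, move up to (3,3)
Step 7: enter (3,3), '.' pass, move up to (2,3)
Step 8: enter (2,3), '.' pass, move up to (1,3)
Step 9: enter (1,3), '.' pass, move up to (0,3)
Step 10: enter (0,3), '.' pass, move up to (-1,3)
Step 11: at (-1,3) — EXIT via top edge, pos 3
Path length (cell visits): 10

Answer: 10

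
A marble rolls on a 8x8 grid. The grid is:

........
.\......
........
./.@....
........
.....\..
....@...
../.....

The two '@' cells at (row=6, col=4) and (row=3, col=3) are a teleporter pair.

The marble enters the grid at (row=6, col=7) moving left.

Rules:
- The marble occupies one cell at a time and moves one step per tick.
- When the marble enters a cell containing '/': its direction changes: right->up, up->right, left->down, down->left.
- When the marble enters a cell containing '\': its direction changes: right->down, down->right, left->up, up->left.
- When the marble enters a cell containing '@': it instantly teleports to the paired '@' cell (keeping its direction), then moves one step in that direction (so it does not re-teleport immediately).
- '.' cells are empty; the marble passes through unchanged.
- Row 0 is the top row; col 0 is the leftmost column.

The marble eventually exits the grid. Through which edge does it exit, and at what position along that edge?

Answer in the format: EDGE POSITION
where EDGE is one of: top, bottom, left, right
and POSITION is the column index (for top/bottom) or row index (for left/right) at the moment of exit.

Answer: bottom 1

Derivation:
Step 1: enter (6,7), '.' pass, move left to (6,6)
Step 2: enter (6,6), '.' pass, move left to (6,5)
Step 3: enter (6,5), '.' pass, move left to (6,4)
Step 4: enter (6,4), '@' teleport (6,4)->(3,3), also enter (3,3), move left to (3,2)
Step 5: enter (3,2), '.' pass, move left to (3,1)
Step 6: enter (3,1), '/' deflects left->down, move down to (4,1)
Step 7: enter (4,1), '.' pass, move down to (5,1)
Step 8: enter (5,1), '.' pass, move down to (6,1)
Step 9: enter (6,1), '.' pass, move down to (7,1)
Step 10: enter (7,1), '.' pass, move down to (8,1)
Step 11: at (8,1) — EXIT via bottom edge, pos 1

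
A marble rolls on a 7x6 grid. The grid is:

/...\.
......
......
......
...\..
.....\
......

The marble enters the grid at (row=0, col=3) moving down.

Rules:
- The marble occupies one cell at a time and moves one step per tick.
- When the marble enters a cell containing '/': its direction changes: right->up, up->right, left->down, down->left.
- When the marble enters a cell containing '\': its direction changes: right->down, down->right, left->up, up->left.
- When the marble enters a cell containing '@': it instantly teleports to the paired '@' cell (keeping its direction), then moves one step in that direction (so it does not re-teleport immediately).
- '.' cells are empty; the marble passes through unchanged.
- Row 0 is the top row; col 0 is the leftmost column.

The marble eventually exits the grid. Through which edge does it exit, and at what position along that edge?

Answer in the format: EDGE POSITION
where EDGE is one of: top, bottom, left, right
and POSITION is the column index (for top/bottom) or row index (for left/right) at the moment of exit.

Answer: right 4

Derivation:
Step 1: enter (0,3), '.' pass, move down to (1,3)
Step 2: enter (1,3), '.' pass, move down to (2,3)
Step 3: enter (2,3), '.' pass, move down to (3,3)
Step 4: enter (3,3), '.' pass, move down to (4,3)
Step 5: enter (4,3), '\' deflects down->right, move right to (4,4)
Step 6: enter (4,4), '.' pass, move right to (4,5)
Step 7: enter (4,5), '.' pass, move right to (4,6)
Step 8: at (4,6) — EXIT via right edge, pos 4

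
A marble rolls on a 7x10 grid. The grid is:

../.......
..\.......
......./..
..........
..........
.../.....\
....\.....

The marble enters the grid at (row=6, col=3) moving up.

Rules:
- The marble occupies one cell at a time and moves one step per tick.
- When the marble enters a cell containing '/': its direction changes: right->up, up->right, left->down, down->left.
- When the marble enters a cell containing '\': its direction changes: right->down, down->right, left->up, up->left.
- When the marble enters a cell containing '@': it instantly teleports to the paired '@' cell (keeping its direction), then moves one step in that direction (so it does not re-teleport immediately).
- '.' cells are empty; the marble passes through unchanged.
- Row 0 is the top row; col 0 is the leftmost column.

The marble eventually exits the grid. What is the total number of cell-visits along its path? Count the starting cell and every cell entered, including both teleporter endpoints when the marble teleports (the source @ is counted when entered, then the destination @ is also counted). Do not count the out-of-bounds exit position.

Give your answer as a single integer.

Step 1: enter (6,3), '.' pass, move up to (5,3)
Step 2: enter (5,3), '/' deflects up->right, move right to (5,4)
Step 3: enter (5,4), '.' pass, move right to (5,5)
Step 4: enter (5,5), '.' pass, move right to (5,6)
Step 5: enter (5,6), '.' pass, move right to (5,7)
Step 6: enter (5,7), '.' pass, move right to (5,8)
Step 7: enter (5,8), '.' pass, move right to (5,9)
Step 8: enter (5,9), '\' deflects right->down, move down to (6,9)
Step 9: enter (6,9), '.' pass, move down to (7,9)
Step 10: at (7,9) — EXIT via bottom edge, pos 9
Path length (cell visits): 9

Answer: 9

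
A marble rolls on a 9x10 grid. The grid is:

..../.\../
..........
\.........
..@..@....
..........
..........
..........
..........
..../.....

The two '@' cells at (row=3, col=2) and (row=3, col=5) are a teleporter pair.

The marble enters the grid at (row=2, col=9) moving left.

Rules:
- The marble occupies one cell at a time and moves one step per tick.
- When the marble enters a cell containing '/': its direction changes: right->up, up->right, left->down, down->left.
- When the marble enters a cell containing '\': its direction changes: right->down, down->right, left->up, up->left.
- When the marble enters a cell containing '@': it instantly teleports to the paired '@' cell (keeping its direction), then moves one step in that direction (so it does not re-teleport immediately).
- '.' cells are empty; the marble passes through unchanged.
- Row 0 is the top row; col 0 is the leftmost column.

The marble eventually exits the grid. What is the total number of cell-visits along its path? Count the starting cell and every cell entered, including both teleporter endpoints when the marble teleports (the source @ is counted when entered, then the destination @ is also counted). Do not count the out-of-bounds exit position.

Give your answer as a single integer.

Step 1: enter (2,9), '.' pass, move left to (2,8)
Step 2: enter (2,8), '.' pass, move left to (2,7)
Step 3: enter (2,7), '.' pass, move left to (2,6)
Step 4: enter (2,6), '.' pass, move left to (2,5)
Step 5: enter (2,5), '.' pass, move left to (2,4)
Step 6: enter (2,4), '.' pass, move left to (2,3)
Step 7: enter (2,3), '.' pass, move left to (2,2)
Step 8: enter (2,2), '.' pass, move left to (2,1)
Step 9: enter (2,1), '.' pass, move left to (2,0)
Step 10: enter (2,0), '\' deflects left->up, move up to (1,0)
Step 11: enter (1,0), '.' pass, move up to (0,0)
Step 12: enter (0,0), '.' pass, move up to (-1,0)
Step 13: at (-1,0) — EXIT via top edge, pos 0
Path length (cell visits): 12

Answer: 12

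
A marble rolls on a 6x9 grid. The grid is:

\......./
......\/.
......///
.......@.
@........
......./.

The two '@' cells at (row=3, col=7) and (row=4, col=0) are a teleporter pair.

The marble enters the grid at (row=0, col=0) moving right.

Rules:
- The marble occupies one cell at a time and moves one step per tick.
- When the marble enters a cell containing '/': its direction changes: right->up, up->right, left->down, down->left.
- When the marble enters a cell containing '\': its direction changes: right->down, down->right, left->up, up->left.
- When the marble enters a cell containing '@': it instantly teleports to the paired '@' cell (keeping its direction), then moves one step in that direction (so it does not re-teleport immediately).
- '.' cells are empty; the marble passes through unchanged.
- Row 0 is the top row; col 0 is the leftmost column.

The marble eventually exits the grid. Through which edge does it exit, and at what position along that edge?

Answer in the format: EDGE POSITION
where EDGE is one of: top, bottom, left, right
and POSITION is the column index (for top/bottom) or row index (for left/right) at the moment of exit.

Answer: left 5

Derivation:
Step 1: enter (0,0), '\' deflects right->down, move down to (1,0)
Step 2: enter (1,0), '.' pass, move down to (2,0)
Step 3: enter (2,0), '.' pass, move down to (3,0)
Step 4: enter (3,0), '.' pass, move down to (4,0)
Step 5: enter (4,0), '@' teleport (4,0)->(3,7), also enter (3,7), move down to (4,7)
Step 6: enter (4,7), '.' pass, move down to (5,7)
Step 7: enter (5,7), '/' deflects down->left, move left to (5,6)
Step 8: enter (5,6), '.' pass, move left to (5,5)
Step 9: enter (5,5), '.' pass, move left to (5,4)
Step 10: enter (5,4), '.' pass, move left to (5,3)
Step 11: enter (5,3), '.' pass, move left to (5,2)
Step 12: enter (5,2), '.' pass, move left to (5,1)
Step 13: enter (5,1), '.' pass, move left to (5,0)
Step 14: enter (5,0), '.' pass, move left to (5,-1)
Step 15: at (5,-1) — EXIT via left edge, pos 5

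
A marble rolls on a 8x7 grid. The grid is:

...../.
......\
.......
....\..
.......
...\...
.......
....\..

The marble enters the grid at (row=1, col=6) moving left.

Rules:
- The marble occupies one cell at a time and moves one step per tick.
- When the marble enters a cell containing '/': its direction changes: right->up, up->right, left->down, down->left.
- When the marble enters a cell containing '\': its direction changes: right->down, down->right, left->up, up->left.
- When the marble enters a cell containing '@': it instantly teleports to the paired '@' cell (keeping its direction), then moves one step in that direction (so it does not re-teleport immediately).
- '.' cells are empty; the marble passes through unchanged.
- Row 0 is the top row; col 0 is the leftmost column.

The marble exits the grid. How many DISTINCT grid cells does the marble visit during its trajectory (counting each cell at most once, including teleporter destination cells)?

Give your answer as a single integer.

Step 1: enter (1,6), '\' deflects left->up, move up to (0,6)
Step 2: enter (0,6), '.' pass, move up to (-1,6)
Step 3: at (-1,6) — EXIT via top edge, pos 6
Distinct cells visited: 2 (path length 2)

Answer: 2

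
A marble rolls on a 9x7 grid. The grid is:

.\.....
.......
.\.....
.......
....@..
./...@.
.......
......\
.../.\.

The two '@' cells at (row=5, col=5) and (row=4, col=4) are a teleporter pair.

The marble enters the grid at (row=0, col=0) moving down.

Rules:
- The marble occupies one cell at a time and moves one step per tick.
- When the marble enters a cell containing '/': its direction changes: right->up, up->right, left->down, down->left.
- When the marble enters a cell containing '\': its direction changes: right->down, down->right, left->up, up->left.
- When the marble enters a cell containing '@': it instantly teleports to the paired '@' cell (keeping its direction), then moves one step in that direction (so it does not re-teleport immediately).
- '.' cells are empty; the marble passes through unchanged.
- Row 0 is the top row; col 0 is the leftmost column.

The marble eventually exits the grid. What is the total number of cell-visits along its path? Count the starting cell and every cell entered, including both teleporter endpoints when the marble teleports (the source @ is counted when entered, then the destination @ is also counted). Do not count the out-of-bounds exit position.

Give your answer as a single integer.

Step 1: enter (0,0), '.' pass, move down to (1,0)
Step 2: enter (1,0), '.' pass, move down to (2,0)
Step 3: enter (2,0), '.' pass, move down to (3,0)
Step 4: enter (3,0), '.' pass, move down to (4,0)
Step 5: enter (4,0), '.' pass, move down to (5,0)
Step 6: enter (5,0), '.' pass, move down to (6,0)
Step 7: enter (6,0), '.' pass, move down to (7,0)
Step 8: enter (7,0), '.' pass, move down to (8,0)
Step 9: enter (8,0), '.' pass, move down to (9,0)
Step 10: at (9,0) — EXIT via bottom edge, pos 0
Path length (cell visits): 9

Answer: 9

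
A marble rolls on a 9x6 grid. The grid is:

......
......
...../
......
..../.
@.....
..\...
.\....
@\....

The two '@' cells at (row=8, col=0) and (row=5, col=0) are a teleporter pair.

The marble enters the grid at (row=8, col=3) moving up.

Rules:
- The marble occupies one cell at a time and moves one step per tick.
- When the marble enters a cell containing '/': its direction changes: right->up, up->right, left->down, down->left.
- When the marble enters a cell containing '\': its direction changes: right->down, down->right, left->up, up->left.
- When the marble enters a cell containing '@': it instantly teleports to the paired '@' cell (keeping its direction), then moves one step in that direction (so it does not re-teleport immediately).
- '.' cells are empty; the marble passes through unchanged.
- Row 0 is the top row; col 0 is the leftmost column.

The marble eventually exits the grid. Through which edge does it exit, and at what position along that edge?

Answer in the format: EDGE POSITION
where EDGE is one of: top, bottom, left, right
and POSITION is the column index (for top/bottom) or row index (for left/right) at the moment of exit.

Step 1: enter (8,3), '.' pass, move up to (7,3)
Step 2: enter (7,3), '.' pass, move up to (6,3)
Step 3: enter (6,3), '.' pass, move up to (5,3)
Step 4: enter (5,3), '.' pass, move up to (4,3)
Step 5: enter (4,3), '.' pass, move up to (3,3)
Step 6: enter (3,3), '.' pass, move up to (2,3)
Step 7: enter (2,3), '.' pass, move up to (1,3)
Step 8: enter (1,3), '.' pass, move up to (0,3)
Step 9: enter (0,3), '.' pass, move up to (-1,3)
Step 10: at (-1,3) — EXIT via top edge, pos 3

Answer: top 3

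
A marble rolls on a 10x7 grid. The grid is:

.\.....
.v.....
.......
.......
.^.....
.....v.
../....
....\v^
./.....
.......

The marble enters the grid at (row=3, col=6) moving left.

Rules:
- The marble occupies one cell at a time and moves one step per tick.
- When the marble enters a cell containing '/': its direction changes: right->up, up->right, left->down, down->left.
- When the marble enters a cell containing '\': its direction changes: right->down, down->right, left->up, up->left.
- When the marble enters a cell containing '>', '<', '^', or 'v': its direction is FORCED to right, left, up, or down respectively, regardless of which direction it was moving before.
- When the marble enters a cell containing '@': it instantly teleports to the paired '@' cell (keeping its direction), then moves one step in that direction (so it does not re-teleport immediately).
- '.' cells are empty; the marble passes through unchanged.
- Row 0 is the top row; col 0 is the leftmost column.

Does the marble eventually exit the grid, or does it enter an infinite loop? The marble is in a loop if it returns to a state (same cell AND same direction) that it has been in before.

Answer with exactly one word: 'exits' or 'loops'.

Step 1: enter (3,6), '.' pass, move left to (3,5)
Step 2: enter (3,5), '.' pass, move left to (3,4)
Step 3: enter (3,4), '.' pass, move left to (3,3)
Step 4: enter (3,3), '.' pass, move left to (3,2)
Step 5: enter (3,2), '.' pass, move left to (3,1)
Step 6: enter (3,1), '.' pass, move left to (3,0)
Step 7: enter (3,0), '.' pass, move left to (3,-1)
Step 8: at (3,-1) — EXIT via left edge, pos 3

Answer: exits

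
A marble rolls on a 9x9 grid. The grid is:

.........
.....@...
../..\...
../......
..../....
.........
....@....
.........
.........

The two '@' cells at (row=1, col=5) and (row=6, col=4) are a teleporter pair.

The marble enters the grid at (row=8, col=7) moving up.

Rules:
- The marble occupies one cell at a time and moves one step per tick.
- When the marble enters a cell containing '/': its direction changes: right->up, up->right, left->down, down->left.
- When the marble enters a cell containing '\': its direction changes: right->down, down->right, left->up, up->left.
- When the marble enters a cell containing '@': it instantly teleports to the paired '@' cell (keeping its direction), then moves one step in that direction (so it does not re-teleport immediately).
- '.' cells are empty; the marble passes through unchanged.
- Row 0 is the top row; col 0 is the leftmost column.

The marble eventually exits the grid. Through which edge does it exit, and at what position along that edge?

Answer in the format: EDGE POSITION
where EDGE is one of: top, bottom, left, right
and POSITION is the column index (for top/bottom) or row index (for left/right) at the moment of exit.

Answer: top 7

Derivation:
Step 1: enter (8,7), '.' pass, move up to (7,7)
Step 2: enter (7,7), '.' pass, move up to (6,7)
Step 3: enter (6,7), '.' pass, move up to (5,7)
Step 4: enter (5,7), '.' pass, move up to (4,7)
Step 5: enter (4,7), '.' pass, move up to (3,7)
Step 6: enter (3,7), '.' pass, move up to (2,7)
Step 7: enter (2,7), '.' pass, move up to (1,7)
Step 8: enter (1,7), '.' pass, move up to (0,7)
Step 9: enter (0,7), '.' pass, move up to (-1,7)
Step 10: at (-1,7) — EXIT via top edge, pos 7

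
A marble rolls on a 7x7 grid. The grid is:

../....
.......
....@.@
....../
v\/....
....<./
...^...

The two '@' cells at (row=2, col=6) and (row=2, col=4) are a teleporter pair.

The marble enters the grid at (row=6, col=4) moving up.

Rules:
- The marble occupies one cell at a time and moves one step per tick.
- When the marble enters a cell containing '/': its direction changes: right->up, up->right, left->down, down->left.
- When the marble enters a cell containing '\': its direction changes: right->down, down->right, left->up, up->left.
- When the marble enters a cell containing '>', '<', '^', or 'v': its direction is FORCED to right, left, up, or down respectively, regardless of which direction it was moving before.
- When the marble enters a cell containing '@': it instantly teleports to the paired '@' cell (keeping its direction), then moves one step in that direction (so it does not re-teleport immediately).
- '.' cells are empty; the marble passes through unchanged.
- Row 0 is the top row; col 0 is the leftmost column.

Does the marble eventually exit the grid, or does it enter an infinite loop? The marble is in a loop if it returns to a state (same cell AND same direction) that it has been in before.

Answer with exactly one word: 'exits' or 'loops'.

Step 1: enter (6,4), '.' pass, move up to (5,4)
Step 2: enter (5,4), '<' forces up->left, move left to (5,3)
Step 3: enter (5,3), '.' pass, move left to (5,2)
Step 4: enter (5,2), '.' pass, move left to (5,1)
Step 5: enter (5,1), '.' pass, move left to (5,0)
Step 6: enter (5,0), '.' pass, move left to (5,-1)
Step 7: at (5,-1) — EXIT via left edge, pos 5

Answer: exits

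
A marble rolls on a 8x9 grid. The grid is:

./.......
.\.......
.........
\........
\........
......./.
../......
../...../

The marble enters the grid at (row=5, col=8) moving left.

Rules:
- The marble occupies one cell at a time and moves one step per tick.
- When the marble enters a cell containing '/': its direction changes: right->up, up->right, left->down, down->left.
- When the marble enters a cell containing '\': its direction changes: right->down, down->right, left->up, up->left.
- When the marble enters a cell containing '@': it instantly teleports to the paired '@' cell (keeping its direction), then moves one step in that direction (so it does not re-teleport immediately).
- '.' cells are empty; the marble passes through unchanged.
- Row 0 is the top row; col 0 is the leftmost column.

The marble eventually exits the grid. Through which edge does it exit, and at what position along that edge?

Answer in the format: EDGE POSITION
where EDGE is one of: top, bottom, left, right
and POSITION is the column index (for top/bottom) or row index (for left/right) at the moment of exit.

Step 1: enter (5,8), '.' pass, move left to (5,7)
Step 2: enter (5,7), '/' deflects left->down, move down to (6,7)
Step 3: enter (6,7), '.' pass, move down to (7,7)
Step 4: enter (7,7), '.' pass, move down to (8,7)
Step 5: at (8,7) — EXIT via bottom edge, pos 7

Answer: bottom 7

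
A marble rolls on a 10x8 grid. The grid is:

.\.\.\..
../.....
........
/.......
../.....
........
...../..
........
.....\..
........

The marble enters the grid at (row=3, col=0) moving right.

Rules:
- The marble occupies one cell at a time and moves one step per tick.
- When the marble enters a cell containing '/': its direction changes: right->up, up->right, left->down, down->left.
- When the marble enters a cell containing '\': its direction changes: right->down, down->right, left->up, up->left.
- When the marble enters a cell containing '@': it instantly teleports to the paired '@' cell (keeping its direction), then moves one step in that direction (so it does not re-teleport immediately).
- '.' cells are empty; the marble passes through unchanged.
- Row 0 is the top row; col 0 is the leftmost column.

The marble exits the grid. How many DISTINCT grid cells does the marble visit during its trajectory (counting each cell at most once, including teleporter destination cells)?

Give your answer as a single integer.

Step 1: enter (3,0), '/' deflects right->up, move up to (2,0)
Step 2: enter (2,0), '.' pass, move up to (1,0)
Step 3: enter (1,0), '.' pass, move up to (0,0)
Step 4: enter (0,0), '.' pass, move up to (-1,0)
Step 5: at (-1,0) — EXIT via top edge, pos 0
Distinct cells visited: 4 (path length 4)

Answer: 4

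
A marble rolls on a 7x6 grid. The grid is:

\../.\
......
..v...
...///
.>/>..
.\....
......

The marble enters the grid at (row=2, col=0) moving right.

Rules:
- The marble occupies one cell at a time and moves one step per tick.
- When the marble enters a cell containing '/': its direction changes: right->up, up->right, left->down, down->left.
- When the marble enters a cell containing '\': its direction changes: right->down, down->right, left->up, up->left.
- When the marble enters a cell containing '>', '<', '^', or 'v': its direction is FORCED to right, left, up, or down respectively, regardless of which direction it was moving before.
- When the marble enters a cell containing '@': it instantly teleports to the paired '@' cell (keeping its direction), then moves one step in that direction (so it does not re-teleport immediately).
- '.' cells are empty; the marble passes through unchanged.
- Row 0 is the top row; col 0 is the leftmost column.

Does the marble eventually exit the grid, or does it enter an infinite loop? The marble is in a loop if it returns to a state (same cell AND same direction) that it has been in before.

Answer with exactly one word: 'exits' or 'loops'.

Step 1: enter (2,0), '.' pass, move right to (2,1)
Step 2: enter (2,1), '.' pass, move right to (2,2)
Step 3: enter (2,2), 'v' forces right->down, move down to (3,2)
Step 4: enter (3,2), '.' pass, move down to (4,2)
Step 5: enter (4,2), '/' deflects down->left, move left to (4,1)
Step 6: enter (4,1), '>' forces left->right, move right to (4,2)
Step 7: enter (4,2), '/' deflects right->up, move up to (3,2)
Step 8: enter (3,2), '.' pass, move up to (2,2)
Step 9: enter (2,2), 'v' forces up->down, move down to (3,2)
Step 10: at (3,2) dir=down — LOOP DETECTED (seen before)

Answer: loops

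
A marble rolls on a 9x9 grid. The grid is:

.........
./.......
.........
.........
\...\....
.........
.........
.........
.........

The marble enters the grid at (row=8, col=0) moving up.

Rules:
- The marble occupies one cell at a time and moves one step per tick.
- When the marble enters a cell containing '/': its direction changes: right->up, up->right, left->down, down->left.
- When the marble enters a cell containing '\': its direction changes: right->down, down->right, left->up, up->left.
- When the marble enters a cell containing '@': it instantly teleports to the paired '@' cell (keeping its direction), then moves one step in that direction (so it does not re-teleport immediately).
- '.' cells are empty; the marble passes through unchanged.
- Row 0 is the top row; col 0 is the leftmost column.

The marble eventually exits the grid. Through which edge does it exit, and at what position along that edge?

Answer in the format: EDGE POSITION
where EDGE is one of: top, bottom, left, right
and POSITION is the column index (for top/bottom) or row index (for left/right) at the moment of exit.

Step 1: enter (8,0), '.' pass, move up to (7,0)
Step 2: enter (7,0), '.' pass, move up to (6,0)
Step 3: enter (6,0), '.' pass, move up to (5,0)
Step 4: enter (5,0), '.' pass, move up to (4,0)
Step 5: enter (4,0), '\' deflects up->left, move left to (4,-1)
Step 6: at (4,-1) — EXIT via left edge, pos 4

Answer: left 4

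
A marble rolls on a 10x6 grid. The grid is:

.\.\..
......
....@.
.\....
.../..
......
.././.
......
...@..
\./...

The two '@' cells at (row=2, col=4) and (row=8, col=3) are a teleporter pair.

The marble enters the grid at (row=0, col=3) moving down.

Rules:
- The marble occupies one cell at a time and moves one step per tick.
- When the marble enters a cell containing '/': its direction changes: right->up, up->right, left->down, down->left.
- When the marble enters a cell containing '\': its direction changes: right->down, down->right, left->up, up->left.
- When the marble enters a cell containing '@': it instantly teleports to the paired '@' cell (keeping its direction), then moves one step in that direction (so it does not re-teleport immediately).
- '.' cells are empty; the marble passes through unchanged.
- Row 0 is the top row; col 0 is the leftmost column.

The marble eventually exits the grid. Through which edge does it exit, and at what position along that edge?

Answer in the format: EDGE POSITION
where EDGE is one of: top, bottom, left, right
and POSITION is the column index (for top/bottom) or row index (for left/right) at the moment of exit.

Answer: right 0

Derivation:
Step 1: enter (0,3), '\' deflects down->right, move right to (0,4)
Step 2: enter (0,4), '.' pass, move right to (0,5)
Step 3: enter (0,5), '.' pass, move right to (0,6)
Step 4: at (0,6) — EXIT via right edge, pos 0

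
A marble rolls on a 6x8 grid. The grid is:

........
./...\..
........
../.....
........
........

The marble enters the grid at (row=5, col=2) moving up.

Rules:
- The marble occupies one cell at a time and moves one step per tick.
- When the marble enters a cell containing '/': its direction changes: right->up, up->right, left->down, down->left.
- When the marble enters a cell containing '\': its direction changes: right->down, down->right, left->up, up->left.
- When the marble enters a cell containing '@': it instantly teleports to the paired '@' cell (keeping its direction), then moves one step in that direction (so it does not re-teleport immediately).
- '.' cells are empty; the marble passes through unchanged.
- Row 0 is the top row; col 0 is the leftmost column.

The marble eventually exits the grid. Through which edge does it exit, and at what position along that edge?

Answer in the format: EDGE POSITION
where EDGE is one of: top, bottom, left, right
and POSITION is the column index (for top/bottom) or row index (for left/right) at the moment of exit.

Answer: right 3

Derivation:
Step 1: enter (5,2), '.' pass, move up to (4,2)
Step 2: enter (4,2), '.' pass, move up to (3,2)
Step 3: enter (3,2), '/' deflects up->right, move right to (3,3)
Step 4: enter (3,3), '.' pass, move right to (3,4)
Step 5: enter (3,4), '.' pass, move right to (3,5)
Step 6: enter (3,5), '.' pass, move right to (3,6)
Step 7: enter (3,6), '.' pass, move right to (3,7)
Step 8: enter (3,7), '.' pass, move right to (3,8)
Step 9: at (3,8) — EXIT via right edge, pos 3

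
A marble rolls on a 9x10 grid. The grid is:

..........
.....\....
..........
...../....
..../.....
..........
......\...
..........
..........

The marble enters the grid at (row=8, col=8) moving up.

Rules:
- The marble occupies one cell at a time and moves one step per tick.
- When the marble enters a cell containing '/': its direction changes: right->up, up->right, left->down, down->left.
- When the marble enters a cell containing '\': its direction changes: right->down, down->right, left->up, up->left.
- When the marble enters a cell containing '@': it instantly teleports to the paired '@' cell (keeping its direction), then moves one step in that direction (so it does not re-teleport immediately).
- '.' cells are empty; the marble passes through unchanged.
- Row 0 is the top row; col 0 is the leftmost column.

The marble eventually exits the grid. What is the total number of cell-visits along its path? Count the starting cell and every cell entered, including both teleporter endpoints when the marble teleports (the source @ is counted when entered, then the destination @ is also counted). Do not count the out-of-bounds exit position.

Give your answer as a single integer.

Step 1: enter (8,8), '.' pass, move up to (7,8)
Step 2: enter (7,8), '.' pass, move up to (6,8)
Step 3: enter (6,8), '.' pass, move up to (5,8)
Step 4: enter (5,8), '.' pass, move up to (4,8)
Step 5: enter (4,8), '.' pass, move up to (3,8)
Step 6: enter (3,8), '.' pass, move up to (2,8)
Step 7: enter (2,8), '.' pass, move up to (1,8)
Step 8: enter (1,8), '.' pass, move up to (0,8)
Step 9: enter (0,8), '.' pass, move up to (-1,8)
Step 10: at (-1,8) — EXIT via top edge, pos 8
Path length (cell visits): 9

Answer: 9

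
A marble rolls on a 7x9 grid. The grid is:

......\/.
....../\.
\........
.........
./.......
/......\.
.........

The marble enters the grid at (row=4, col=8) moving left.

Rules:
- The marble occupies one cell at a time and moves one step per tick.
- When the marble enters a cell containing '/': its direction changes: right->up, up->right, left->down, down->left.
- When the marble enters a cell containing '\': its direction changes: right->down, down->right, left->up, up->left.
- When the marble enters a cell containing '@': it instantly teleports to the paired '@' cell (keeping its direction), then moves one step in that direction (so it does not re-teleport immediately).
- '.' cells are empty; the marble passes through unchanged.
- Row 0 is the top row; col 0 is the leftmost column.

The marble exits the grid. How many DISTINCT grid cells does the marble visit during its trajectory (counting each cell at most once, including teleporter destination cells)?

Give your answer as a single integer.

Answer: 10

Derivation:
Step 1: enter (4,8), '.' pass, move left to (4,7)
Step 2: enter (4,7), '.' pass, move left to (4,6)
Step 3: enter (4,6), '.' pass, move left to (4,5)
Step 4: enter (4,5), '.' pass, move left to (4,4)
Step 5: enter (4,4), '.' pass, move left to (4,3)
Step 6: enter (4,3), '.' pass, move left to (4,2)
Step 7: enter (4,2), '.' pass, move left to (4,1)
Step 8: enter (4,1), '/' deflects left->down, move down to (5,1)
Step 9: enter (5,1), '.' pass, move down to (6,1)
Step 10: enter (6,1), '.' pass, move down to (7,1)
Step 11: at (7,1) — EXIT via bottom edge, pos 1
Distinct cells visited: 10 (path length 10)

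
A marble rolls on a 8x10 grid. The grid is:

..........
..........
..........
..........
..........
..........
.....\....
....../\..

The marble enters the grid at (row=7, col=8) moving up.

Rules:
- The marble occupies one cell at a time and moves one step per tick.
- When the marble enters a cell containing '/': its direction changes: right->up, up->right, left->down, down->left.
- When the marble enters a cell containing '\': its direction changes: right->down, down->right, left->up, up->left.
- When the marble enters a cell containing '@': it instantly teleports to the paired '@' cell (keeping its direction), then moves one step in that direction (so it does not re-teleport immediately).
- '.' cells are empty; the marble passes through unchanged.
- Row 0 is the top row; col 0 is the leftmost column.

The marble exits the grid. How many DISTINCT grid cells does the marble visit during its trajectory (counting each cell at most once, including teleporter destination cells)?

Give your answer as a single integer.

Step 1: enter (7,8), '.' pass, move up to (6,8)
Step 2: enter (6,8), '.' pass, move up to (5,8)
Step 3: enter (5,8), '.' pass, move up to (4,8)
Step 4: enter (4,8), '.' pass, move up to (3,8)
Step 5: enter (3,8), '.' pass, move up to (2,8)
Step 6: enter (2,8), '.' pass, move up to (1,8)
Step 7: enter (1,8), '.' pass, move up to (0,8)
Step 8: enter (0,8), '.' pass, move up to (-1,8)
Step 9: at (-1,8) — EXIT via top edge, pos 8
Distinct cells visited: 8 (path length 8)

Answer: 8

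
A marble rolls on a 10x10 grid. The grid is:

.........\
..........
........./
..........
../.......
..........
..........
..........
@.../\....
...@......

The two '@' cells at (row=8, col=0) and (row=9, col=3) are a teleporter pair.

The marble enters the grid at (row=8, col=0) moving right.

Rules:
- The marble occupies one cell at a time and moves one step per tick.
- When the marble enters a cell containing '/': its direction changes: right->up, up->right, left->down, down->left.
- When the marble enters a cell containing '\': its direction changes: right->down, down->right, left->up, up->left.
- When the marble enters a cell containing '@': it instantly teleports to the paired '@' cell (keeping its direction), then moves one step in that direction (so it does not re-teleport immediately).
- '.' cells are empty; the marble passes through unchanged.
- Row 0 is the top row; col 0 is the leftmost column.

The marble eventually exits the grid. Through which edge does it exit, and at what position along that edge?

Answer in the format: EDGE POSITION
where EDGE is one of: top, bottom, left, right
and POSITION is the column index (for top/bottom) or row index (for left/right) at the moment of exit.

Step 1: enter (8,0), '@' teleport (8,0)->(9,3), also enter (9,3), move right to (9,4)
Step 2: enter (9,4), '.' pass, move right to (9,5)
Step 3: enter (9,5), '.' pass, move right to (9,6)
Step 4: enter (9,6), '.' pass, move right to (9,7)
Step 5: enter (9,7), '.' pass, move right to (9,8)
Step 6: enter (9,8), '.' pass, move right to (9,9)
Step 7: enter (9,9), '.' pass, move right to (9,10)
Step 8: at (9,10) — EXIT via right edge, pos 9

Answer: right 9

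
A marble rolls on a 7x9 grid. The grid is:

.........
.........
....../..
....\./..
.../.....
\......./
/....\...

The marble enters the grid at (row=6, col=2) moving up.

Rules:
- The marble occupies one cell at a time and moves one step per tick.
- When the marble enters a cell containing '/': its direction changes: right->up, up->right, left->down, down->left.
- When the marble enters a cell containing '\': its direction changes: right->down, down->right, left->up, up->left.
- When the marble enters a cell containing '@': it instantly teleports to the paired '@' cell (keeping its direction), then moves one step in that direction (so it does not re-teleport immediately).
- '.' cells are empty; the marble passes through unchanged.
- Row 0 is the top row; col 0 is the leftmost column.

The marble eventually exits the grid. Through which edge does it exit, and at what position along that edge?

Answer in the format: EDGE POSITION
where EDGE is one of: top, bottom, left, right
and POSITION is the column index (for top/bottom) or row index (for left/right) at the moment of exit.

Answer: top 2

Derivation:
Step 1: enter (6,2), '.' pass, move up to (5,2)
Step 2: enter (5,2), '.' pass, move up to (4,2)
Step 3: enter (4,2), '.' pass, move up to (3,2)
Step 4: enter (3,2), '.' pass, move up to (2,2)
Step 5: enter (2,2), '.' pass, move up to (1,2)
Step 6: enter (1,2), '.' pass, move up to (0,2)
Step 7: enter (0,2), '.' pass, move up to (-1,2)
Step 8: at (-1,2) — EXIT via top edge, pos 2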